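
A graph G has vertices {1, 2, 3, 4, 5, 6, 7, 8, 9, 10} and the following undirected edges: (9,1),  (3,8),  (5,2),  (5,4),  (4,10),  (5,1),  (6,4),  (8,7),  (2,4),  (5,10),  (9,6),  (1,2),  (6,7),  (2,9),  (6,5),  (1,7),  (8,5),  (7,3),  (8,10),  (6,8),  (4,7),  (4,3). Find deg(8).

5

Neighbors of 8: 3, 5, 6, 7, 10.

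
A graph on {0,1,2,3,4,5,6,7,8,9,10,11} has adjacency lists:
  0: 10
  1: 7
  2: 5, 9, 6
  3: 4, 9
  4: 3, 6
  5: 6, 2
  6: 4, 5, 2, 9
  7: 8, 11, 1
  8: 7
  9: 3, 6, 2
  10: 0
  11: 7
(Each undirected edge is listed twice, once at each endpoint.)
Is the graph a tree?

|V| = 12, |E| = 12.
It is not connected, so it is not a tree.

No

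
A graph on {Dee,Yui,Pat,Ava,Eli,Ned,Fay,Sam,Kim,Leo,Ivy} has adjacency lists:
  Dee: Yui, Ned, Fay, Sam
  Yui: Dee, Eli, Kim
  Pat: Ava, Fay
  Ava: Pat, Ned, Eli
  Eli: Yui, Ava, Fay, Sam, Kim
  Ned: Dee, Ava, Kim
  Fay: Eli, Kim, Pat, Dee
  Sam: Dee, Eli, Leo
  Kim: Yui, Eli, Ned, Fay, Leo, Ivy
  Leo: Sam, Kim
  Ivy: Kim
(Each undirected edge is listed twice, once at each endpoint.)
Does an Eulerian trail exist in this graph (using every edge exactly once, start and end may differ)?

No

Degrees: Dee:4, Yui:3, Pat:2, Ava:3, Eli:5, Ned:3, Fay:4, Sam:3, Kim:6, Leo:2, Ivy:1
Odd-degree vertices: Yui, Ava, Eli, Ned, Sam, Ivy (6 total).
An Eulerian trail requires 0 or 2 odd-degree vertices; here there are 6.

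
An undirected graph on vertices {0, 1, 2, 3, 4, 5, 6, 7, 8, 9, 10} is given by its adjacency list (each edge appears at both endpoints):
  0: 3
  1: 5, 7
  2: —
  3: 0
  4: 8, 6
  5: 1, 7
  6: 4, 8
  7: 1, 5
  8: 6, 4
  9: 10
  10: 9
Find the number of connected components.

5

Component: {2}
Component: {0, 3}
Component: {9, 10}
Component: {1, 5, 7}
Component: {4, 6, 8}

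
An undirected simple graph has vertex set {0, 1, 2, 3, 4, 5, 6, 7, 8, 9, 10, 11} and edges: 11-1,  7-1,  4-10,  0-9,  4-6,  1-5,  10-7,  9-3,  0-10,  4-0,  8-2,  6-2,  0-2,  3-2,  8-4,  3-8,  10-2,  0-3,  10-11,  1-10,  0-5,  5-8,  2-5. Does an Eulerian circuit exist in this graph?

Yes

Degrees: 0:6, 1:4, 2:6, 3:4, 4:4, 5:4, 6:2, 7:2, 8:4, 9:2, 10:6, 11:2
Every vertex has even degree and the edges form a single connected piece, so an Eulerian circuit exists.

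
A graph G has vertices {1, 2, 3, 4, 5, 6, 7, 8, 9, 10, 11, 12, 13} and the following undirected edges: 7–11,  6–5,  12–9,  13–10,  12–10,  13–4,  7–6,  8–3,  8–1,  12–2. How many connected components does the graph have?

Component: {1, 3, 8}
Component: {5, 6, 7, 11}
Component: {2, 4, 9, 10, 12, 13}

3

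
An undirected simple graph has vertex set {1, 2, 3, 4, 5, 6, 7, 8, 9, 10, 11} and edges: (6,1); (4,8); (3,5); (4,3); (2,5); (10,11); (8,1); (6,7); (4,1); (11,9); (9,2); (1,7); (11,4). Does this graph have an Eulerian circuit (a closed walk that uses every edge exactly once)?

Degrees: 1:4, 2:2, 3:2, 4:4, 5:2, 6:2, 7:2, 8:2, 9:2, 10:1, 11:3
10, 11 have odd degree; an Eulerian circuit needs every degree to be even, so none exists.

No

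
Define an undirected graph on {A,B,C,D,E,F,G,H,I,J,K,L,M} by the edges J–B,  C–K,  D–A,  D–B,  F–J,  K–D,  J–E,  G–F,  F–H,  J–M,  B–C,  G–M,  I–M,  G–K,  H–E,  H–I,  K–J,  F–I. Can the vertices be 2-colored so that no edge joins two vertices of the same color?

No

The cycle I-H-F-I has length 3, which is odd, so the graph is not bipartite.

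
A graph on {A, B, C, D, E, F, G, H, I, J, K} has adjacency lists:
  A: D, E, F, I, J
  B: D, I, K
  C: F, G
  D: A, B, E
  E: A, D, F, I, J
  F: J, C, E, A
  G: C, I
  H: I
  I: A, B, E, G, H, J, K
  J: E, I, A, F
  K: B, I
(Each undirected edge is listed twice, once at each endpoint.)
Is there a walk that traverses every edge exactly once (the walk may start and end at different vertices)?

No

Degrees: A:5, B:3, C:2, D:3, E:5, F:4, G:2, H:1, I:7, J:4, K:2
Odd-degree vertices: A, B, D, E, H, I (6 total).
An Eulerian trail requires 0 or 2 odd-degree vertices; here there are 6.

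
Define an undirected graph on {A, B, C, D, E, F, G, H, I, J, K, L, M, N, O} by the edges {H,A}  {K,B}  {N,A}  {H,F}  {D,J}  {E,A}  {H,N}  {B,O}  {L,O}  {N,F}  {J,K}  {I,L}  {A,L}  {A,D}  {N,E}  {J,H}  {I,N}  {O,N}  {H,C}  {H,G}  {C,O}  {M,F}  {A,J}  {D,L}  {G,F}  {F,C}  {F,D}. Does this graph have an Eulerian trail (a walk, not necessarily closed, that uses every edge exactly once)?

Yes

Degrees: A:6, B:2, C:3, D:4, E:2, F:6, G:2, H:6, I:2, J:4, K:2, L:4, M:1, N:6, O:4
Odd-degree vertices: C, M (2 total).
The non-isolated vertices are connected and exactly 2 have odd degree, so an Eulerian trail exists (from C to M).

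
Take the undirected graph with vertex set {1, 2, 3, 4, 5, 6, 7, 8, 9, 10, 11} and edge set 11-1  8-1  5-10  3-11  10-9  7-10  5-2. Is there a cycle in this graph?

|V| = 11, |E| = 7, number of components = 4.
A forest on 11 vertices with 4 components has exactly 7 edges, which matches — so no cycle.

No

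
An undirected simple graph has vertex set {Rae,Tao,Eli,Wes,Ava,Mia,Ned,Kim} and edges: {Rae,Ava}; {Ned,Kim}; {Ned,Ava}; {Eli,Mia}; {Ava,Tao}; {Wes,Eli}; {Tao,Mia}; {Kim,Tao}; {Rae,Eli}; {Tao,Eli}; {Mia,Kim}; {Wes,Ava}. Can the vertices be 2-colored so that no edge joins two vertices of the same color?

No

The cycle Tao-Mia-Kim-Tao has length 3, which is odd, so the graph is not bipartite.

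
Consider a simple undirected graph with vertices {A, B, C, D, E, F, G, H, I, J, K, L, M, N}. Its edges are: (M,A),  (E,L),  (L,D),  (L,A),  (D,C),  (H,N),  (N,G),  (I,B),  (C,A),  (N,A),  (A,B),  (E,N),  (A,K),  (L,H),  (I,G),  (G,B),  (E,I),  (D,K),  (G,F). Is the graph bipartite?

No

I-B-G-I is an odd cycle (length 3), and a bipartite graph can contain only even cycles.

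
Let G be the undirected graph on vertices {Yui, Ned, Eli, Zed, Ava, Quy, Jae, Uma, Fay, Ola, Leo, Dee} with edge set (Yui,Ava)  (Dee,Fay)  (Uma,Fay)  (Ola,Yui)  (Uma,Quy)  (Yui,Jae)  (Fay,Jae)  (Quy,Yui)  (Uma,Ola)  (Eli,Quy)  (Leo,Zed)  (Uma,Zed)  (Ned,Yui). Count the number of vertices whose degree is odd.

Degrees: Yui:5, Ned:1, Eli:1, Zed:2, Ava:1, Quy:3, Jae:2, Uma:4, Fay:3, Ola:2, Leo:1, Dee:1
Odd-degree vertices: Yui, Ned, Eli, Ava, Quy, Fay, Leo, Dee.

8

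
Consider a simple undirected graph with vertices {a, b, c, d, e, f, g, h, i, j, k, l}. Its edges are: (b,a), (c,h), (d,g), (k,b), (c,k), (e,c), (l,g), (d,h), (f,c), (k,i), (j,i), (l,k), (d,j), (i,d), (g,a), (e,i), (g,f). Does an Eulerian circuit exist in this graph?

Degrees: a:2, b:2, c:4, d:4, e:2, f:2, g:4, h:2, i:4, j:2, k:4, l:2
Every vertex has even degree and the edges form a single connected piece, so an Eulerian circuit exists.

Yes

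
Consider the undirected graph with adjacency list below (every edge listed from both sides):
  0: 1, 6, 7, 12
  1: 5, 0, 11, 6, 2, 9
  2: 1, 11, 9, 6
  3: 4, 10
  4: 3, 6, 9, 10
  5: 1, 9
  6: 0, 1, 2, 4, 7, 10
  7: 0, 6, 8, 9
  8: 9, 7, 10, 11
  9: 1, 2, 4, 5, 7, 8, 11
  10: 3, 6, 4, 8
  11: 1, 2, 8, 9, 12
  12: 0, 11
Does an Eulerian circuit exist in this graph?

No

Degrees: 0:4, 1:6, 2:4, 3:2, 4:4, 5:2, 6:6, 7:4, 8:4, 9:7, 10:4, 11:5, 12:2
9, 11 have odd degree; an Eulerian circuit needs every degree to be even, so none exists.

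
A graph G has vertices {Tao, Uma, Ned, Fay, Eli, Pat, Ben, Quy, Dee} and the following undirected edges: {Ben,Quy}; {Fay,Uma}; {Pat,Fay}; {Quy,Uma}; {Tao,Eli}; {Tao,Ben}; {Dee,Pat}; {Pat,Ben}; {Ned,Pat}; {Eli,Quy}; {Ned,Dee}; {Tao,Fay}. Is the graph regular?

No

Degrees: Tao:3, Uma:2, Ned:2, Fay:3, Eli:2, Pat:4, Ben:3, Quy:3, Dee:2
Vertex Uma has degree 2 while Pat has degree 4, so the graph is not regular.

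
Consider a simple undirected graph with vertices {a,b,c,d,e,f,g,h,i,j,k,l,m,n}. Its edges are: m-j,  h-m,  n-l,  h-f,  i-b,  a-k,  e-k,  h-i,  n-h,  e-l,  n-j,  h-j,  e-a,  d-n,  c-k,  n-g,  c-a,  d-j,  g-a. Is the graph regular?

Degrees: a:4, b:1, c:2, d:2, e:3, f:1, g:2, h:5, i:2, j:4, k:3, l:2, m:2, n:5
Degrees are not all equal (e.g. deg(b)=1 but deg(h)=5); not regular.

No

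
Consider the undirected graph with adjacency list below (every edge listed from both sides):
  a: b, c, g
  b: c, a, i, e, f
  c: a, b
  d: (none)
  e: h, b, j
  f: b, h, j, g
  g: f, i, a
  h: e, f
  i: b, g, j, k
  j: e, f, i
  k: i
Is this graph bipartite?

The cycle b-c-a-b has length 3, which is odd, so the graph is not bipartite.

No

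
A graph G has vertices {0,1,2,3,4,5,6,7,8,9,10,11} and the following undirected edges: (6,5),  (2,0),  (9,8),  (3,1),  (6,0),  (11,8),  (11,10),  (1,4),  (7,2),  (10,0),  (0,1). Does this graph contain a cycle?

No

The graph has 12 vertices, 11 edges, and 1 connected component.
Since 11 = 12 - 1, the graph is a forest and contains no cycle.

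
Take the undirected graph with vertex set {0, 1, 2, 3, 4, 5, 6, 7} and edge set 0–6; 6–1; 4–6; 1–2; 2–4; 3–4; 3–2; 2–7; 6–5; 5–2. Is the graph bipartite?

4-3-2-4 is an odd cycle (length 3), and a bipartite graph can contain only even cycles.

No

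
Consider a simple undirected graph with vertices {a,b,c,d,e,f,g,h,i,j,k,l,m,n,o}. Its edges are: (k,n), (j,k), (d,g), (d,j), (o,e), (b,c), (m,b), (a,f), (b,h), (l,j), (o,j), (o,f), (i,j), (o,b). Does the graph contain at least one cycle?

The graph has 15 vertices, 14 edges, and 1 connected component.
Since 14 = 15 - 1, the graph is a forest and contains no cycle.

No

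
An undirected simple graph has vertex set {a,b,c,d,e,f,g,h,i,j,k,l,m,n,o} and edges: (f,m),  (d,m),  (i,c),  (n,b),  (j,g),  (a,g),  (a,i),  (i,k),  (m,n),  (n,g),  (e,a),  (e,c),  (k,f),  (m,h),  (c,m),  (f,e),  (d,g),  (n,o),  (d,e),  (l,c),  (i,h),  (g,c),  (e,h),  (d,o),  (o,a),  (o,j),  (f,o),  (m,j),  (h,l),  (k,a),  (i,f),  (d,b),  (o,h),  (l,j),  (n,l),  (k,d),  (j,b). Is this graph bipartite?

No

The cycle k-i-a-k has length 3, which is odd, so the graph is not bipartite.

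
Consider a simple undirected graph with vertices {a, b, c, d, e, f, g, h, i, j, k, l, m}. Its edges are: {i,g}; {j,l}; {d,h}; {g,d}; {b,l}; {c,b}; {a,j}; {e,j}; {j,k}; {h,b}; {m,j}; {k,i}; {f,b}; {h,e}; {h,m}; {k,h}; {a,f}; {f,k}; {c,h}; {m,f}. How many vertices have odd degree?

2

Degrees: a:2, b:4, c:2, d:2, e:2, f:4, g:2, h:6, i:2, j:5, k:4, l:2, m:3
Odd-degree vertices: j, m.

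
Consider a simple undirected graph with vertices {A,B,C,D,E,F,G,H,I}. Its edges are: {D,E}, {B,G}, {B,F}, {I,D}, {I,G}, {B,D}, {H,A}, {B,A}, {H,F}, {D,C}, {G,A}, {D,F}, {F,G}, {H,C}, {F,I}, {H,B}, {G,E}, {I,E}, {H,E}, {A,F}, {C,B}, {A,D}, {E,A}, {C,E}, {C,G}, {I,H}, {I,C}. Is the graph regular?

Yes

Degrees: A:6, B:6, C:6, D:6, E:6, F:6, G:6, H:6, I:6
Every vertex has degree 6, so the graph is 6-regular.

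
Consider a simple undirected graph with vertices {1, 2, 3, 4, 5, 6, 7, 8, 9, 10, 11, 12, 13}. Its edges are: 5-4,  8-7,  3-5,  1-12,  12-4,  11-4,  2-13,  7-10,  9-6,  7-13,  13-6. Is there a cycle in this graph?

The graph has 13 vertices, 11 edges, and 2 connected components.
A forest on 13 vertices with 2 components has exactly 11 edges, which matches — so no cycle.

No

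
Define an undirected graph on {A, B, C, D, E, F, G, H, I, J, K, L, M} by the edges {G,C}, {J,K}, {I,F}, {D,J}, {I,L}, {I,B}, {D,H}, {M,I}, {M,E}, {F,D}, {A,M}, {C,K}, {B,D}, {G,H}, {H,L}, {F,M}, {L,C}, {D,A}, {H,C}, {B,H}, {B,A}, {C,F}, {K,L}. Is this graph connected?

Yes

Starting from A and exploring outward reaches every vertex (A, D, B, M, F, H, J, I, E, C, L, G, K); the graph is connected.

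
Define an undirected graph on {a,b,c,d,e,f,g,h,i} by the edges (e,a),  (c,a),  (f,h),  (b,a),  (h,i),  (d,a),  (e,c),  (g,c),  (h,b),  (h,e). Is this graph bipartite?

The cycle a-c-e-a has length 3, which is odd, so the graph is not bipartite.

No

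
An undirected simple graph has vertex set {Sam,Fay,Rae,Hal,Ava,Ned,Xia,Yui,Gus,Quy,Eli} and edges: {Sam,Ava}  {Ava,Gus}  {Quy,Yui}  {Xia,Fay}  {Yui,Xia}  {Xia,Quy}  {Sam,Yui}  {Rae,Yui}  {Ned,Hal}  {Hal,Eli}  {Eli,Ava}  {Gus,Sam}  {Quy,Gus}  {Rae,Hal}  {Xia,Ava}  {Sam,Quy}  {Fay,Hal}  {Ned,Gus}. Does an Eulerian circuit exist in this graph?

Degrees: Sam:4, Fay:2, Rae:2, Hal:4, Ava:4, Ned:2, Xia:4, Yui:4, Gus:4, Quy:4, Eli:2
All degrees are even and the non-isolated vertices are connected — an Eulerian circuit exists.

Yes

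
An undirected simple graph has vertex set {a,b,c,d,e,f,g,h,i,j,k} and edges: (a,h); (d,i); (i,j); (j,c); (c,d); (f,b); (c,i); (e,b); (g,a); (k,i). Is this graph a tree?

No

The graph has 11 vertices and 10 edges.
It splits into 3 components, so it cannot be a tree.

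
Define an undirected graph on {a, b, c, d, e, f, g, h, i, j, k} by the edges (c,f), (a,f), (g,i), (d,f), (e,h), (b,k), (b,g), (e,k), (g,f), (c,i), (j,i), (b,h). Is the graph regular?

Degrees: a:1, b:3, c:2, d:1, e:2, f:4, g:3, h:2, i:3, j:1, k:2
Vertex a has degree 1 while f has degree 4, so the graph is not regular.

No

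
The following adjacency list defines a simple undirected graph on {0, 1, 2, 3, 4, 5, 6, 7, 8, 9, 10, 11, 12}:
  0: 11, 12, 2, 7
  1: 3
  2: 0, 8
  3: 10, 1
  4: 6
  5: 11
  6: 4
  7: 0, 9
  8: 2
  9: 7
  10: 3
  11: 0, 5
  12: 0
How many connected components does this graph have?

Component: {4, 6}
Component: {1, 3, 10}
Component: {0, 2, 5, 7, 8, 9, 11, 12}

3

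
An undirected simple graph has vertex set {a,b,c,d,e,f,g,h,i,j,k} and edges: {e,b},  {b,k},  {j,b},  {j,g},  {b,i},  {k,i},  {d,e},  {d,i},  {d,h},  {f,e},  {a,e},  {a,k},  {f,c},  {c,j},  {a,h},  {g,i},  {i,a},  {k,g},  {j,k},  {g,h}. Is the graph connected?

A breadth-first search from a visits a, i, h, k, e, g, d, b, j, f, c — all 11 vertices — so the graph is connected.

Yes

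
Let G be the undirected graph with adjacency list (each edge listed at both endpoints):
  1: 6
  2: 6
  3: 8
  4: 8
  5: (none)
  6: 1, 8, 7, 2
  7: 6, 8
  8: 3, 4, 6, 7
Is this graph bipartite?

No

The cycle 6-7-8-6 has length 3, which is odd, so the graph is not bipartite.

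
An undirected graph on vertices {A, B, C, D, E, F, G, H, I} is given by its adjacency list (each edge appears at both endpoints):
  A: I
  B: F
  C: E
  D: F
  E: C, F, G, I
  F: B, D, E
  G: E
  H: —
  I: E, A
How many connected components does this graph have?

Component: {H}
Component: {A, B, C, D, E, F, G, I}

2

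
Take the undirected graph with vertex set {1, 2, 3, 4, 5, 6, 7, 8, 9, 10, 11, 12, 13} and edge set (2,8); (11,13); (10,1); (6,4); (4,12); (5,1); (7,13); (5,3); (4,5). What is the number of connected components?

Component: {9}
Component: {2, 8}
Component: {7, 11, 13}
Component: {1, 3, 4, 5, 6, 10, 12}

4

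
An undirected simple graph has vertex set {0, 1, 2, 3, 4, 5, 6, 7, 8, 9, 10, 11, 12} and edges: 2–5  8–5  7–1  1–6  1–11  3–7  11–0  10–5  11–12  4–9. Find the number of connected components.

3

Component: {4, 9}
Component: {2, 5, 8, 10}
Component: {0, 1, 3, 6, 7, 11, 12}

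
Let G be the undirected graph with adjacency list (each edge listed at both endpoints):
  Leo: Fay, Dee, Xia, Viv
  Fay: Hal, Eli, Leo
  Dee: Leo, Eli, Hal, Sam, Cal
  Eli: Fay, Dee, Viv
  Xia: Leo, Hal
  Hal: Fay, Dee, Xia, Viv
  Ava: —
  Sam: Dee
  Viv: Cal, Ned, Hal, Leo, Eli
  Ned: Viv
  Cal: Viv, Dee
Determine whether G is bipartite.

Yes

Partition the vertices as {Fay, Dee, Xia, Ava, Viv} vs {Leo, Eli, Hal, Sam, Ned, Cal}. Each listed edge has one endpoint in each part, so the graph is bipartite.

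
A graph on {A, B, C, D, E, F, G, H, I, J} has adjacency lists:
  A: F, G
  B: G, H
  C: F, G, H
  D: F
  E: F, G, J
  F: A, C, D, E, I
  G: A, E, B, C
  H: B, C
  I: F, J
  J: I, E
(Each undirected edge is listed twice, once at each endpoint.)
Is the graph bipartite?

Color {F, G, H, J} black and {A, B, C, D, E, I} white. No edge joins two same-colored vertices, so the graph is bipartite.

Yes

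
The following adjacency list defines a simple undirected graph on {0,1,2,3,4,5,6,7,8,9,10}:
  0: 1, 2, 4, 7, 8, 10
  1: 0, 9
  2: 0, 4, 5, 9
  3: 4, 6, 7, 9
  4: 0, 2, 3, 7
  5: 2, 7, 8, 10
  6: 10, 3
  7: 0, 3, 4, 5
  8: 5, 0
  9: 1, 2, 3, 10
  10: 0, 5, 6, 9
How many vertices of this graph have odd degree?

0

Degrees: 0:6, 1:2, 2:4, 3:4, 4:4, 5:4, 6:2, 7:4, 8:2, 9:4, 10:4
Odd-degree vertices: none.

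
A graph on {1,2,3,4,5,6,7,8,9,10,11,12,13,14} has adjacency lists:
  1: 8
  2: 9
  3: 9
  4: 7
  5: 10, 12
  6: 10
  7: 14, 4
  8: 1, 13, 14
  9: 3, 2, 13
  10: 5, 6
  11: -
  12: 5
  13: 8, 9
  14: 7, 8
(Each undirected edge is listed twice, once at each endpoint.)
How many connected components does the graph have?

3

Component: {11}
Component: {5, 6, 10, 12}
Component: {1, 2, 3, 4, 7, 8, 9, 13, 14}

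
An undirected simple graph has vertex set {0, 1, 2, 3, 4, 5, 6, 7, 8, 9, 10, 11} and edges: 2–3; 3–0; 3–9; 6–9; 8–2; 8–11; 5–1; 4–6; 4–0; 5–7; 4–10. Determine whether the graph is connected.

Component: {1, 5, 7}
Component: {0, 2, 3, 4, 6, 8, 9, 10, 11}
No edge joins these 2 groups, so the graph is disconnected.

No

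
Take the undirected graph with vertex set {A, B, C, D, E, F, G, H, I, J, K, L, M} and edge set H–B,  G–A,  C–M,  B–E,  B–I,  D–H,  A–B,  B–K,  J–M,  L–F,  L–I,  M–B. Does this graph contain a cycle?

The graph has 13 vertices, 12 edges, and 1 connected component.
Since 12 = 13 - 1, the graph is a forest and contains no cycle.

No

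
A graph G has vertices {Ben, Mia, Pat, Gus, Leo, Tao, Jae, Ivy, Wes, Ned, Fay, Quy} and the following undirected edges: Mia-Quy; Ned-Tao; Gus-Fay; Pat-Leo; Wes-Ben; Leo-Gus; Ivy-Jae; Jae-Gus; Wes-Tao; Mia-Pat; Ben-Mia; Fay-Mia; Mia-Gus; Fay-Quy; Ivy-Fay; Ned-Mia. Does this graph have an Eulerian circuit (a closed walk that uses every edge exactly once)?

Degrees: Ben:2, Mia:6, Pat:2, Gus:4, Leo:2, Tao:2, Jae:2, Ivy:2, Wes:2, Ned:2, Fay:4, Quy:2
Every vertex has even degree and the edges form a single connected piece, so an Eulerian circuit exists.

Yes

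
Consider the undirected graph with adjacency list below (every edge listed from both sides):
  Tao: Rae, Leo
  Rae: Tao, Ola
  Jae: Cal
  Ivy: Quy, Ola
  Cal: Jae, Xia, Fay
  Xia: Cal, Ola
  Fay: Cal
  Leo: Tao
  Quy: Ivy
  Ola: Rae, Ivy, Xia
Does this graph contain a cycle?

No

The graph has 10 vertices, 9 edges, and 1 connected component.
Since 9 = 10 - 1, the graph is a forest and contains no cycle.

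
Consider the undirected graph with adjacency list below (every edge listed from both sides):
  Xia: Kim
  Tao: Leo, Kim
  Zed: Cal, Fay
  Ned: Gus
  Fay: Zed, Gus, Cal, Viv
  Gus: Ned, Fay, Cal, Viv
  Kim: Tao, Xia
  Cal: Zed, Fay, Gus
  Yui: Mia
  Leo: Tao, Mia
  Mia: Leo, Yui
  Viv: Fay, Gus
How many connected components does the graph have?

Component: {Xia, Tao, Kim, Yui, Leo, Mia}
Component: {Zed, Ned, Fay, Gus, Cal, Viv}

2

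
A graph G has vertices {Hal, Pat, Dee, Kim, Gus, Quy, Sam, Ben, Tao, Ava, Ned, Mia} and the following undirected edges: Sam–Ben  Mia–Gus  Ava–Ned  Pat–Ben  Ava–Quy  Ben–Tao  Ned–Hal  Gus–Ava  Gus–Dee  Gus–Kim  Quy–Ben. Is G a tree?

|V| = 12, |E| = 11.
It is connected with exactly 11 edges, hence acyclic — it is a tree.

Yes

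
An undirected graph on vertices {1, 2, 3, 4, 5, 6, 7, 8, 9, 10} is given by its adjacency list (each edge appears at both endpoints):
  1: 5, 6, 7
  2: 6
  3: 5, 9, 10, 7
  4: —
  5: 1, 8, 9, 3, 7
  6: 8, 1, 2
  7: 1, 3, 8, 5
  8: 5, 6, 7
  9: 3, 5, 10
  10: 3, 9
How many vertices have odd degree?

6

Degrees: 1:3, 2:1, 3:4, 4:0, 5:5, 6:3, 7:4, 8:3, 9:3, 10:2
Odd-degree vertices: 1, 2, 5, 6, 8, 9.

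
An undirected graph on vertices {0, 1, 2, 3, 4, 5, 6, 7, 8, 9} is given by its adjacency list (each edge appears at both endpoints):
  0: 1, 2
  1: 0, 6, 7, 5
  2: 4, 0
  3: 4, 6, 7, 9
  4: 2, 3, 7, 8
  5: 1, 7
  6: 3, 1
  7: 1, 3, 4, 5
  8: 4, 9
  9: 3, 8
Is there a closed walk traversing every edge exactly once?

Yes

Degrees: 0:2, 1:4, 2:2, 3:4, 4:4, 5:2, 6:2, 7:4, 8:2, 9:2
All degrees are even and the non-isolated vertices are connected — an Eulerian circuit exists.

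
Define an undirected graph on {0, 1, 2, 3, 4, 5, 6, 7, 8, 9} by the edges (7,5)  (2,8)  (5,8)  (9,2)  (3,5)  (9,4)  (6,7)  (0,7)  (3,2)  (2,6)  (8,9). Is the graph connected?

Component: {1}
Component: {0, 2, 3, 4, 5, 6, 7, 8, 9}
No edge joins these 2 groups, so the graph is disconnected.

No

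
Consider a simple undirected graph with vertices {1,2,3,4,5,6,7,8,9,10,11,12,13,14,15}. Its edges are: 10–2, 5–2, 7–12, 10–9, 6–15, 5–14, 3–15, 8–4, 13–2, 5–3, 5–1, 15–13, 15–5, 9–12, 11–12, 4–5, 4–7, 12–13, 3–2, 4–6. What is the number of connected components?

1

Component: {1, 2, 3, 4, 5, 6, 7, 8, 9, 10, 11, 12, 13, 14, 15}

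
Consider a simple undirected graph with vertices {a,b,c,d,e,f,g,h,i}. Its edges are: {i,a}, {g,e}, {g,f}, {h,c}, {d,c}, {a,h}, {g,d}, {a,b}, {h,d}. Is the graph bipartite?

No

d-c-h-d is an odd cycle (length 3), and a bipartite graph can contain only even cycles.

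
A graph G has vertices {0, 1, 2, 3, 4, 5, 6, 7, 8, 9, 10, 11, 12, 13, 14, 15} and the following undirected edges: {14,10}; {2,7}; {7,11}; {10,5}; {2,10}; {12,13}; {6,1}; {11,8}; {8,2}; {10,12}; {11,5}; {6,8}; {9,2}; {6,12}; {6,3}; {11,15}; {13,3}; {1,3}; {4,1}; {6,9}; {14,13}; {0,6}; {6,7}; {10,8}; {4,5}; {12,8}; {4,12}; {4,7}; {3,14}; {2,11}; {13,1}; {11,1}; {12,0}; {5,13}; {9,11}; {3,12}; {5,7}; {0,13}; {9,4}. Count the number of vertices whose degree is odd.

Degrees: 0:3, 1:5, 2:5, 3:5, 4:5, 5:5, 6:7, 7:5, 8:5, 9:4, 10:5, 11:7, 12:7, 13:6, 14:3, 15:1
Odd-degree vertices: 0, 1, 2, 3, 4, 5, 6, 7, 8, 10, 11, 12, 14, 15.

14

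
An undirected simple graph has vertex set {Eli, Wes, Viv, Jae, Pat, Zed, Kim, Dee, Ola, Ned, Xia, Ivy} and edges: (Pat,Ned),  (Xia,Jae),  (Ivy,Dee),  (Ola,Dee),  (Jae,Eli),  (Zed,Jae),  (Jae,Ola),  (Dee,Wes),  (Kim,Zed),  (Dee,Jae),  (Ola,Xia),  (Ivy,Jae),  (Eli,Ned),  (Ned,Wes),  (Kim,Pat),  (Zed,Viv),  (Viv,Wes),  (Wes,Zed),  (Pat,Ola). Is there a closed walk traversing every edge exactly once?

No

Degrees: Eli:2, Wes:4, Viv:2, Jae:6, Pat:3, Zed:4, Kim:2, Dee:4, Ola:4, Ned:3, Xia:2, Ivy:2
Vertices with odd degree: Pat, Ned. An Eulerian circuit requires all degrees even.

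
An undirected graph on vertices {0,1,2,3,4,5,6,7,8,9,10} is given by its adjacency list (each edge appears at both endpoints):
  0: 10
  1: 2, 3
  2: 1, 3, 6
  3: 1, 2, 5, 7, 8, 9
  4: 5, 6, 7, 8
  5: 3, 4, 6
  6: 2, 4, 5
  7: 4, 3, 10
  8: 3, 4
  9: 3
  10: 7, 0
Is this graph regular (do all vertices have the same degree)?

Degrees: 0:1, 1:2, 2:3, 3:6, 4:4, 5:3, 6:3, 7:3, 8:2, 9:1, 10:2
Degrees are not all equal (e.g. deg(0)=1 but deg(3)=6); not regular.

No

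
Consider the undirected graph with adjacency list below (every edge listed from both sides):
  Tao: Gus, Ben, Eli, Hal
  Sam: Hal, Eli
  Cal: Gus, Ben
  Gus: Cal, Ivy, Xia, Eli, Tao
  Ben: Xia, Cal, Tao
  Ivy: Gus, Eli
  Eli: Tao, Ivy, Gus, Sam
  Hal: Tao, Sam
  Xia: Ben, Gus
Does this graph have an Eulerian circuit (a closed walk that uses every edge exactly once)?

No

Degrees: Tao:4, Sam:2, Cal:2, Gus:5, Ben:3, Ivy:2, Eli:4, Hal:2, Xia:2
Gus, Ben have odd degree; an Eulerian circuit needs every degree to be even, so none exists.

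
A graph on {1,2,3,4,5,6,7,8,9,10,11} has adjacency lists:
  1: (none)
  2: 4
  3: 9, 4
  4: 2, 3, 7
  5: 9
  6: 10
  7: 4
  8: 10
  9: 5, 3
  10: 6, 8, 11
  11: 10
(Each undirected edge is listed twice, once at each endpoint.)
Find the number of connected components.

3

Component: {1}
Component: {6, 8, 10, 11}
Component: {2, 3, 4, 5, 7, 9}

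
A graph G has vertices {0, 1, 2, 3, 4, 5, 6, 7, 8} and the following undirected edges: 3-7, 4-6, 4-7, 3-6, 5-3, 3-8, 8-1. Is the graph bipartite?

Yes

Color {0, 2, 5, 6, 7, 8} black and {1, 3, 4} white. No edge joins two same-colored vertices, so the graph is bipartite.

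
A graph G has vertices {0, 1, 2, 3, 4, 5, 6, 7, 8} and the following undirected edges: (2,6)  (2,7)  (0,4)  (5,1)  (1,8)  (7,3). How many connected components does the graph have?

3

Component: {0, 4}
Component: {1, 5, 8}
Component: {2, 3, 6, 7}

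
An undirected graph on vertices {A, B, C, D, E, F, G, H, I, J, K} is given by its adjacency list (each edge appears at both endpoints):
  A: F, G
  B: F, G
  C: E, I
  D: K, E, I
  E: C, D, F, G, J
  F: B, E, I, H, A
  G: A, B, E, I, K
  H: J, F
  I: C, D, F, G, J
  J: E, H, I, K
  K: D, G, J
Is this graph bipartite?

Partition the vertices as {C, D, F, G, J} vs {A, B, E, H, I, K}. Each listed edge has one endpoint in each part, so the graph is bipartite.

Yes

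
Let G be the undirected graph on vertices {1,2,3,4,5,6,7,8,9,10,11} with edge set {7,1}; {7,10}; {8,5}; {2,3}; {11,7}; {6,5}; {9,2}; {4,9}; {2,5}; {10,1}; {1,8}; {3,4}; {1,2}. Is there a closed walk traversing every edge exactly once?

No

Degrees: 1:4, 2:4, 3:2, 4:2, 5:3, 6:1, 7:3, 8:2, 9:2, 10:2, 11:1
Vertices with odd degree: 5, 6, 7, 11. An Eulerian circuit requires all degrees even.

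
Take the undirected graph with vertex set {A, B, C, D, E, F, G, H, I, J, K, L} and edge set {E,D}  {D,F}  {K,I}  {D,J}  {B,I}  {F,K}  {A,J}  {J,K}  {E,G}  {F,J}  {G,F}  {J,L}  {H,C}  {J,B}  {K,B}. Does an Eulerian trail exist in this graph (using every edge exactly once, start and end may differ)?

Degrees: A:1, B:3, C:1, D:3, E:2, F:4, G:2, H:1, I:2, J:6, K:4, L:1
Odd-degree vertices: A, B, C, D, H, L (6 total).
An Eulerian trail requires 0 or 2 odd-degree vertices; here there are 6.

No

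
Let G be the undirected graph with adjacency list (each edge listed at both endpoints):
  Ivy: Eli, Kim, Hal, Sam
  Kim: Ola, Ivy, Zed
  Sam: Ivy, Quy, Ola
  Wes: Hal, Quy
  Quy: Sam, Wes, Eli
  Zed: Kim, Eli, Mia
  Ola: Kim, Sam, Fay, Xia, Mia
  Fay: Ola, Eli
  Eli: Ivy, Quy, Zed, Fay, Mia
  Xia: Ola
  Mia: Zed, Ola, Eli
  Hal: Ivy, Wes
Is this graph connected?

Yes

A breadth-first search from Ivy visits Ivy, Kim, Eli, Hal, Sam, Ola, Zed, Quy, Fay, Mia, Wes, Xia — all 12 vertices — so the graph is connected.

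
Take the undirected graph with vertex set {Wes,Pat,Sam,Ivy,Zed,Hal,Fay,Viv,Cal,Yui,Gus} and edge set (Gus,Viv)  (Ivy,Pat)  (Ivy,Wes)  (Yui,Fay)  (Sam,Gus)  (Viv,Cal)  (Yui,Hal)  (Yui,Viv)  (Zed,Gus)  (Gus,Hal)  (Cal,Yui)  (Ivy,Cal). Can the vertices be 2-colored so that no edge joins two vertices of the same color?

The cycle Cal-Yui-Viv-Cal has length 3, which is odd, so the graph is not bipartite.

No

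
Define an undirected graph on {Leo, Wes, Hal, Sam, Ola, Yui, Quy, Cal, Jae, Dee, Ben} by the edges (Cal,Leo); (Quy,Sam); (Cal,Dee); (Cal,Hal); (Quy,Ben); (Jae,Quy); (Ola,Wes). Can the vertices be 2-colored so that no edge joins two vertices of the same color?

Yes

Partition the vertices as {Ola, Yui, Quy, Cal} vs {Leo, Wes, Hal, Sam, Jae, Dee, Ben}. Each listed edge has one endpoint in each part, so the graph is bipartite.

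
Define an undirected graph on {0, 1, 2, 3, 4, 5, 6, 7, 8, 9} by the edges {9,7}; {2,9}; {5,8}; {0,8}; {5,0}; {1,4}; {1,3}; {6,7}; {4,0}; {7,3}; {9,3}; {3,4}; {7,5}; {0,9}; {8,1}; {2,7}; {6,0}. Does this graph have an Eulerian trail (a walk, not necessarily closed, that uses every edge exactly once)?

No

Degrees: 0:5, 1:3, 2:2, 3:4, 4:3, 5:3, 6:2, 7:5, 8:3, 9:4
Odd-degree vertices: 0, 1, 4, 5, 7, 8 (6 total).
An Eulerian trail requires 0 or 2 odd-degree vertices; here there are 6.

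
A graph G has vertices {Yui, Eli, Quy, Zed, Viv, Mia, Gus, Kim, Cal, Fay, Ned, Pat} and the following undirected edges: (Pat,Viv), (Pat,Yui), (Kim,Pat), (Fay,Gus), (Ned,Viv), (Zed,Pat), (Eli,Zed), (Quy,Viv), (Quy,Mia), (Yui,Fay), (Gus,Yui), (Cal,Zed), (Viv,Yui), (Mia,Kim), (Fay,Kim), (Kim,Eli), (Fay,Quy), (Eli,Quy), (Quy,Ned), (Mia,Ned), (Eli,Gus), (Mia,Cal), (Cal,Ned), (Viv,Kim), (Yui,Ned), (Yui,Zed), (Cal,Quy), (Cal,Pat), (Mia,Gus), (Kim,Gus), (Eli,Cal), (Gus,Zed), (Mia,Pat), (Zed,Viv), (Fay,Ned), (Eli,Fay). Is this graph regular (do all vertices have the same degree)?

Yes

Degrees: Yui:6, Eli:6, Quy:6, Zed:6, Viv:6, Mia:6, Gus:6, Kim:6, Cal:6, Fay:6, Ned:6, Pat:6
Every vertex has degree 6, so the graph is 6-regular.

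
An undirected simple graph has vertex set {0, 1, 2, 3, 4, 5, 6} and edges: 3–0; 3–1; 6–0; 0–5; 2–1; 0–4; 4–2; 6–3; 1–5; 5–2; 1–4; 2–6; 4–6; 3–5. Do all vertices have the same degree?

Degrees: 0:4, 1:4, 2:4, 3:4, 4:4, 5:4, 6:4
All degrees equal 4; the graph is regular.

Yes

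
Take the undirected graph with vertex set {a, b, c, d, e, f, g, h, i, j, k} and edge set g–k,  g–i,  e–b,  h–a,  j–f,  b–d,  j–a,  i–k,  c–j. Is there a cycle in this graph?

Yes

|V| = 11, |E| = 9, number of components = 3.
One cycle is g-k-i-g.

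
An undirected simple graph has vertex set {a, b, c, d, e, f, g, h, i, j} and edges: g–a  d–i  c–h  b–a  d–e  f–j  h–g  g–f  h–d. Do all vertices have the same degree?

Degrees: a:2, b:1, c:1, d:3, e:1, f:2, g:3, h:3, i:1, j:1
Vertex b has degree 1 while d has degree 3, so the graph is not regular.

No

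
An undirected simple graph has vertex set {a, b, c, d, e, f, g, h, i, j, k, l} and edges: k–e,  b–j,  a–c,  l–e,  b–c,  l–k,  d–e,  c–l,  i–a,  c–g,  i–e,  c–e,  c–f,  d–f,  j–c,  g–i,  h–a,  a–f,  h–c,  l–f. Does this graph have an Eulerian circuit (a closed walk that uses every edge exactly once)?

No

Degrees: a:4, b:2, c:8, d:2, e:5, f:4, g:2, h:2, i:3, j:2, k:2, l:4
Vertices with odd degree: e, i. An Eulerian circuit requires all degrees even.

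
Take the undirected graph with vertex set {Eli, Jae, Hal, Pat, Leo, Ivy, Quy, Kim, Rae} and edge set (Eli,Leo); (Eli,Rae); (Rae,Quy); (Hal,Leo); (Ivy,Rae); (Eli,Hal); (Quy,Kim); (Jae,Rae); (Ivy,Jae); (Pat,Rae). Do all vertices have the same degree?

No

Degrees: Eli:3, Jae:2, Hal:2, Pat:1, Leo:2, Ivy:2, Quy:2, Kim:1, Rae:5
Vertex Pat has degree 1 while Rae has degree 5, so the graph is not regular.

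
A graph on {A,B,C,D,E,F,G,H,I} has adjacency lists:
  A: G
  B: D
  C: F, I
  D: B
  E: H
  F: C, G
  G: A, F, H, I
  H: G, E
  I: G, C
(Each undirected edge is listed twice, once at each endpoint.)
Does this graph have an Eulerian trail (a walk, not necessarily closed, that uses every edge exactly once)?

No

Degrees: A:1, B:1, C:2, D:1, E:1, F:2, G:4, H:2, I:2
Odd-degree vertices: A, B, D, E (4 total).
With 4 odd-degree vertices (more than two), no single trail can use every edge.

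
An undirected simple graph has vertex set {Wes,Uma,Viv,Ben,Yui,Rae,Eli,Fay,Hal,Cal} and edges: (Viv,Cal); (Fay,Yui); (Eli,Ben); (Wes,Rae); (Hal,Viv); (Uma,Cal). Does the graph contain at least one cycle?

|V| = 10, |E| = 6, number of components = 4.
Since 6 = 10 - 4, the graph is a forest and contains no cycle.

No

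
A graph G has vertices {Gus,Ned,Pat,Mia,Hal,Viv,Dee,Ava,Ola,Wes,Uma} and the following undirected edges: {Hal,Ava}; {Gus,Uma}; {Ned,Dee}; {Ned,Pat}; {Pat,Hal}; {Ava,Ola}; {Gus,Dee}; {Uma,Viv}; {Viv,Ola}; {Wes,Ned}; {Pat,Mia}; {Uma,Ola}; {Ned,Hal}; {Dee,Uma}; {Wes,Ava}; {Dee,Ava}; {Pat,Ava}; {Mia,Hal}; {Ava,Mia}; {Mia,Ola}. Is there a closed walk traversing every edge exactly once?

Degrees: Gus:2, Ned:4, Pat:4, Mia:4, Hal:4, Viv:2, Dee:4, Ava:6, Ola:4, Wes:2, Uma:4
All degrees are even and the non-isolated vertices are connected — an Eulerian circuit exists.

Yes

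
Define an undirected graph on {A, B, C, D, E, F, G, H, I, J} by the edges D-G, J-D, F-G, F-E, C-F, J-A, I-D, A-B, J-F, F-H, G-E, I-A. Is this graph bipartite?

The cycle G-E-F-G has length 3, which is odd, so the graph is not bipartite.

No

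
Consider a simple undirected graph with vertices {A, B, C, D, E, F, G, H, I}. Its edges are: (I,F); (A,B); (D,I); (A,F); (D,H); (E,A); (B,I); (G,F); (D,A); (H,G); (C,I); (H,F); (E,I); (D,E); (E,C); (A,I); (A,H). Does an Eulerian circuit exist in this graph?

Degrees: A:6, B:2, C:2, D:4, E:4, F:4, G:2, H:4, I:6
Every vertex has even degree and the edges form a single connected piece, so an Eulerian circuit exists.

Yes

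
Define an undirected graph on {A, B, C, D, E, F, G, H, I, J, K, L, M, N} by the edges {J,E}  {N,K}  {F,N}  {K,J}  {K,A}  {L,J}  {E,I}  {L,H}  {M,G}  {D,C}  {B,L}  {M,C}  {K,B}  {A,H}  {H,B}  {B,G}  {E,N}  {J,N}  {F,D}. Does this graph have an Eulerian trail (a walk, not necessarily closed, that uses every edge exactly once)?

Degrees: A:2, B:4, C:2, D:2, E:3, F:2, G:2, H:3, I:1, J:4, K:4, L:3, M:2, N:4
Odd-degree vertices: E, H, I, L (4 total).
With 4 odd-degree vertices (more than two), no single trail can use every edge.

No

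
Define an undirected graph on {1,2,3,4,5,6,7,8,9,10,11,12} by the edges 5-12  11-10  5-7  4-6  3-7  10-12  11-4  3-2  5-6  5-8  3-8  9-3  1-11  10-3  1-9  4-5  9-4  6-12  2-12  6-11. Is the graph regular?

No

Degrees: 1:2, 2:2, 3:5, 4:4, 5:5, 6:4, 7:2, 8:2, 9:3, 10:3, 11:4, 12:4
Degrees are not all equal (e.g. deg(1)=2 but deg(3)=5); not regular.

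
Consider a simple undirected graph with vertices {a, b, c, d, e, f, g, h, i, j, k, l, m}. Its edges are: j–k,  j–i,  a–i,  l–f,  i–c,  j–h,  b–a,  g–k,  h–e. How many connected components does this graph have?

4

Component: {d}
Component: {m}
Component: {f, l}
Component: {a, b, c, e, g, h, i, j, k}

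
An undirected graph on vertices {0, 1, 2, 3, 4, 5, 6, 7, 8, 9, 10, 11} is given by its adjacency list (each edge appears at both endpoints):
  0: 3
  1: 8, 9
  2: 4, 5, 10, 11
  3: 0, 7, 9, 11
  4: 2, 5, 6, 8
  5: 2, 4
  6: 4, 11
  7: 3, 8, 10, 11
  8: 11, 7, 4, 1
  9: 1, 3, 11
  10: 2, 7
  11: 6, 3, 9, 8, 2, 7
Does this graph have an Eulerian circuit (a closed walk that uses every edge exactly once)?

Degrees: 0:1, 1:2, 2:4, 3:4, 4:4, 5:2, 6:2, 7:4, 8:4, 9:3, 10:2, 11:6
0, 9 have odd degree; an Eulerian circuit needs every degree to be even, so none exists.

No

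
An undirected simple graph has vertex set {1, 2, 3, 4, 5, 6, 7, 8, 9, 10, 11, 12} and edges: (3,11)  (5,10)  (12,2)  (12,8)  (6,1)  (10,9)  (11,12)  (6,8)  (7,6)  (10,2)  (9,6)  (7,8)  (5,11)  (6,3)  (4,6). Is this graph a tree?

No

|V| = 12, |E| = 15.
Connected but with 15 > 11 edges, so it has a cycle and is not a tree.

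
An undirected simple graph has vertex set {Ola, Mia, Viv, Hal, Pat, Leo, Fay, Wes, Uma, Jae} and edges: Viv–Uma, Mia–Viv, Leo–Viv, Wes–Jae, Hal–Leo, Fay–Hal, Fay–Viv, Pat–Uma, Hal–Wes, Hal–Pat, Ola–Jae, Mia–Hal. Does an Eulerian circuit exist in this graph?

No

Degrees: Ola:1, Mia:2, Viv:4, Hal:5, Pat:2, Leo:2, Fay:2, Wes:2, Uma:2, Jae:2
Ola, Hal have odd degree; an Eulerian circuit needs every degree to be even, so none exists.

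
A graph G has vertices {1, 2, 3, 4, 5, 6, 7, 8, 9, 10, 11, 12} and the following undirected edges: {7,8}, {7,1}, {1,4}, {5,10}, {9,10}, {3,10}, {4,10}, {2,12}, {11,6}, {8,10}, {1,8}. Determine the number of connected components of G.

Component: {2, 12}
Component: {6, 11}
Component: {1, 3, 4, 5, 7, 8, 9, 10}

3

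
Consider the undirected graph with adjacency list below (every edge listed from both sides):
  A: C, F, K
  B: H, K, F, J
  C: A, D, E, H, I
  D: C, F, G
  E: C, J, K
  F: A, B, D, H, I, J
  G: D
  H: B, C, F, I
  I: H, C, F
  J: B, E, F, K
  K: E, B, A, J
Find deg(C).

Neighbors of C: A, D, E, H, I.

5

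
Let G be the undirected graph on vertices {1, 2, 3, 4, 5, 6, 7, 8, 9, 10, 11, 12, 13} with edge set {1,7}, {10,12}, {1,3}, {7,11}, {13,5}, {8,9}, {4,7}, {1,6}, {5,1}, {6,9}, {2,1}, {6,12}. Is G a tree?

The graph has 13 vertices and 12 edges.
Connected and |E| = |V| - 1, which characterizes a tree.

Yes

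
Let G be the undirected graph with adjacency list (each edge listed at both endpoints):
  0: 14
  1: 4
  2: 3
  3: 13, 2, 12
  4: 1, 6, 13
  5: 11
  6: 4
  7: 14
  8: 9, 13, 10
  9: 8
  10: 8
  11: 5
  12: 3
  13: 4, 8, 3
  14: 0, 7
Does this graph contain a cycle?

The graph has 15 vertices, 12 edges, and 3 connected components.
Since 12 = 15 - 3, the graph is a forest and contains no cycle.

No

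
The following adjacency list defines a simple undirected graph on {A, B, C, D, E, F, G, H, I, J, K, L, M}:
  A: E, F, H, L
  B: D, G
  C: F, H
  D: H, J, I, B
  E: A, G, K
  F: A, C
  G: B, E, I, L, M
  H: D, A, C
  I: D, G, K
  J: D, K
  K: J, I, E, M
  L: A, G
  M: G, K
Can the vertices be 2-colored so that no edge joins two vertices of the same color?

Yes

Partition the vertices as {B, E, F, H, I, J, L, M} vs {A, C, D, G, K}. Each listed edge has one endpoint in each part, so the graph is bipartite.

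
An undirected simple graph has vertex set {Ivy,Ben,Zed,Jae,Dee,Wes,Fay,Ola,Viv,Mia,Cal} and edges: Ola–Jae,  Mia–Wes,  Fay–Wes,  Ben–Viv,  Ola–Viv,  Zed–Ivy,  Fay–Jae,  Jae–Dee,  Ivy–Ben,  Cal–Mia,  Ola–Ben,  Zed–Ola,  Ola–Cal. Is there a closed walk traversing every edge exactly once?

No

Degrees: Ivy:2, Ben:3, Zed:2, Jae:3, Dee:1, Wes:2, Fay:2, Ola:5, Viv:2, Mia:2, Cal:2
Vertices with odd degree: Ben, Jae, Dee, Ola. An Eulerian circuit requires all degrees even.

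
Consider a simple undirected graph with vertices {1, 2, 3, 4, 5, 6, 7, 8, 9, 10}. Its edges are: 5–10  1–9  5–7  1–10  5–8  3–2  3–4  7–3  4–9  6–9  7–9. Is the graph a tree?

The graph has 10 vertices and 11 edges.
Connected but with 11 > 9 edges, so it has a cycle and is not a tree.

No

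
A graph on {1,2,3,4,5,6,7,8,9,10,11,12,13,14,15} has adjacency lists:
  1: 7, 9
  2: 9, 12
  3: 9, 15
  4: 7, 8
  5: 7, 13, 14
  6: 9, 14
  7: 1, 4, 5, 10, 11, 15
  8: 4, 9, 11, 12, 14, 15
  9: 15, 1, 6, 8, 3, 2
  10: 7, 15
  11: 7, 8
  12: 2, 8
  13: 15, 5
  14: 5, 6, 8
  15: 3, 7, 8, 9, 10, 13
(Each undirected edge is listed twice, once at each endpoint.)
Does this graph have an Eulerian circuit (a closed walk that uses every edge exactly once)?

Degrees: 1:2, 2:2, 3:2, 4:2, 5:3, 6:2, 7:6, 8:6, 9:6, 10:2, 11:2, 12:2, 13:2, 14:3, 15:6
Vertices with odd degree: 5, 14. An Eulerian circuit requires all degrees even.

No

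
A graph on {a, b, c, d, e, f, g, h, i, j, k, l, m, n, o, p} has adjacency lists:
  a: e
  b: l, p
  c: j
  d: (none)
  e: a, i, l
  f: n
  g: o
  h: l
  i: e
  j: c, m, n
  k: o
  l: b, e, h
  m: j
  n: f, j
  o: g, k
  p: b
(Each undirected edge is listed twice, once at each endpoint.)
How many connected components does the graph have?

Component: {d}
Component: {g, k, o}
Component: {c, f, j, m, n}
Component: {a, b, e, h, i, l, p}

4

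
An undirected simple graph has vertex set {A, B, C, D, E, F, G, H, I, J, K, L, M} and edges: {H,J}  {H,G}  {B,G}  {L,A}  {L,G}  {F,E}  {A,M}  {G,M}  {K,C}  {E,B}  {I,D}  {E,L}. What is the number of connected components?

Component: {C, K}
Component: {D, I}
Component: {A, B, E, F, G, H, J, L, M}

3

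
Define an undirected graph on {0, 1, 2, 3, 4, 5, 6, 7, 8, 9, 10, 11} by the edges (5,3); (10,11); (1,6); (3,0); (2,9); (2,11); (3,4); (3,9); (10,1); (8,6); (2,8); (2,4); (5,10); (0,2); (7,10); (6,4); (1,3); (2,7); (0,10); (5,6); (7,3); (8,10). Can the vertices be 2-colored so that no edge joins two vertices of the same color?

Yes

Partition the vertices as {2, 3, 6, 10} vs {0, 1, 4, 5, 7, 8, 9, 11}. Each listed edge has one endpoint in each part, so the graph is bipartite.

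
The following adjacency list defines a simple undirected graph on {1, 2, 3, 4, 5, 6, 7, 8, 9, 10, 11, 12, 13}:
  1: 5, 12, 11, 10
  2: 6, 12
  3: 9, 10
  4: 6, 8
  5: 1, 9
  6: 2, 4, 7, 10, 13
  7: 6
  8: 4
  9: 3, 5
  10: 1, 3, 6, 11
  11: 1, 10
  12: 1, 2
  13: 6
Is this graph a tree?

No

The graph has 13 vertices and 15 edges.
Connected but with 15 > 12 edges, so it has a cycle and is not a tree.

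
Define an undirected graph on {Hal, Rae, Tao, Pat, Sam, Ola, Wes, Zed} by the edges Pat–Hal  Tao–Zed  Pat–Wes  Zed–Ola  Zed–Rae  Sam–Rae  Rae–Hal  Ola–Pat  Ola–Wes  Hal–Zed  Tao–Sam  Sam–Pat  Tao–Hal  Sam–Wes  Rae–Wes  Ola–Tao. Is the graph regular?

Degrees: Hal:4, Rae:4, Tao:4, Pat:4, Sam:4, Ola:4, Wes:4, Zed:4
Every vertex has degree 4, so the graph is 4-regular.

Yes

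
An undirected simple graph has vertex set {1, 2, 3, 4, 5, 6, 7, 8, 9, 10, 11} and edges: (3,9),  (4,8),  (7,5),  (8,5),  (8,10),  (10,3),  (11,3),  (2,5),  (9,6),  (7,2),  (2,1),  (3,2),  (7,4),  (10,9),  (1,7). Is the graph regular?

No

Degrees: 1:2, 2:4, 3:4, 4:2, 5:3, 6:1, 7:4, 8:3, 9:3, 10:3, 11:1
Degrees are not all equal (e.g. deg(6)=1 but deg(2)=4); not regular.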